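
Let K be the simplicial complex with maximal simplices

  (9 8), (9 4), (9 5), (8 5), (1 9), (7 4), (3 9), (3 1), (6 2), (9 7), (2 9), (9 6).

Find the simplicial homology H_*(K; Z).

We work with the vertex ordering 1 < 2 < 3 < 4 < 5 < 6 < 7 < 8 < 9. The simplices of K, each written with vertices in increasing order, are:

  0-simplices (9): [1], [2], [3], [4], [5], [6], [7], [8], [9]
  1-simplices (12): [1,3], [1,9], [2,6], [2,9], [3,9], [4,7], [4,9], [5,8], [5,9], [6,9], [7,9], [8,9]

giving chain groups C_0 ≅ Z^9, C_1 ≅ Z^12.

∂_1: C_1 → C_0 is given by ∂[p,q] = [q] − [p]. For instance
  ∂[2,6] = [6] − [2].
The resulting 9×12 matrix has rank 8, and its Smith normal form has invariant factors (1,1,1,1,1,1,1,1).

Now H_k = ker ∂_k / im ∂_{k+1}, so:

  H_0: rank C_0 − rank ∂_1 = 9 − 8 = 1, and the invariant factors of ∂_1 are all 1, so H_0 ≅ Z.
  H_1: rank ker ∂_1 − rank ∂_2 = (12 − 8) − 0 = 4, and there is no ∂_2, so H_1 ≅ Z^4.

As a check, the Euler characteristic is 9 − 12 = -3, which agrees with 1 − 4 = -3.

H_0 = Z,  H_1 = Z^4.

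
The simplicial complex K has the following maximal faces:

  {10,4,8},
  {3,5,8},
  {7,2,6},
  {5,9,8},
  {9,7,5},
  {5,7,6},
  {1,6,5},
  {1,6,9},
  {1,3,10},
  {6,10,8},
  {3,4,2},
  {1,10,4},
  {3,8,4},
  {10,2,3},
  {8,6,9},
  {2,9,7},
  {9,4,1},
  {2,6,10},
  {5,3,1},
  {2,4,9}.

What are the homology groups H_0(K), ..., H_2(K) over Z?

H_0 ≅ Z,  H_1 ≅ Z ⊕ Z/2Z,  H_2 = 0.

Order the vertices as 1 < 2 < 3 < 4 < 5 < 6 < 7 < 8 < 9 < 10. Listing each simplex with vertices in this order, K has dimension 2 with simplices:

  0-simplices (10): [1], [2], [3], [4], [5], [6], [7], [8], [9], [10]
  1-simplices (30): (30 of them)
  2-simplices (20): (20 of them)

so the chain groups are C_0 ≅ Z^10, C_1 ≅ Z^30, C_2 ≅ Z^20.

The boundary map ∂_1: C_1 → C_0 sends each edge [p,q] (with p < q) to q − p. For instance
  ∂[8,9] = [9] − [8].
The 10×30 boundary matrix has rank 9 and Smith normal form diag(1,1,1,1,1,1,1,1,1).

∂_2: C_2 → C_1 acts by ∂[p,q,r] = [q,r] − [p,r] + [p,q]. For instance
  ∂[2,3,10] = [3,10] − [2,10] + [2,3],
  ∂[2,6,10] = [6,10] − [2,10] + [2,6].
The 30×20 boundary matrix has rank 20 and Smith normal form diag(1,1,1,1,1,1,1,1,1,1,1,1,1,1,1,1,1,1,1,2).

From H_k ≅ ker(∂_k) / im(∂_{k+1}) we obtain:

  H_0: rank C_0 − rank ∂_1 = 10 − 9 = 1, and the invariant factors of ∂_1 are all 1, so H_0 = Z.
  H_1: rank ker ∂_1 − rank ∂_2 = (30 − 9) − 20 = 1, and ∂_2 has invariant factor 2 > 1, so H_1 = Z ⊕ Z/2Z.
  H_2: rank ker ∂_2 − rank ∂_3 = (20 − 20) − 0 = 0, and there is no ∂_3, so H_2 = 0.

As a check, the Euler characteristic is 10 − 30 + 20 = 0, which agrees with 1 − 1 + 0 = 0.
(K is a triangulation of the Klein bottle.)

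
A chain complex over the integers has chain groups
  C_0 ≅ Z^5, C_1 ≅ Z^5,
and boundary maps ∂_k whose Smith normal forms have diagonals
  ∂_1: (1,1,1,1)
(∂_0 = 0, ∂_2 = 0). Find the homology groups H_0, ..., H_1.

H_0 ≅ Z,  H_1 ≅ Z.

H_0: b_0 = 5 − 0 − 4 = 1; torsion from ∂_1 factors > 1: none. So H_0 ≅ Z.
H_1: b_1 = 5 − 4 − 0 = 1; torsion from ∂_2 factors > 1: none. So H_1 ≅ Z.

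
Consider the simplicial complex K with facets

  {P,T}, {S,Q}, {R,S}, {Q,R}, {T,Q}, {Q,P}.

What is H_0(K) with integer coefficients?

Take the total order P < Q < R < S < T on the vertex set. Then K (dimension 1) consists of the simplices:

  0-simplices (5): P, Q, R, S, T
  1-simplices (6): PQ, PT, QR, QS, QT, RS

so the chain groups are C_0 ≅ Z^5, C_1 ≅ Z^6.

Boundary ∂_1: C_1 → C_0 sends each edge [p,q] (with p < q) to q − p. For instance
  ∂PQ = Q − P.
This gives a 5×6 integer matrix of rank 4; reducing to Smith normal form yields diagonal entries (1,1,1,1).

Now H_k = ker ∂_k / im ∂_{k+1}, so:

  H_0: rank C_0 − rank ∂_1 = 5 − 4 = 1, and the invariant factors of ∂_1 are all 1, so H_0 = Z.

H_0 ≅ Z.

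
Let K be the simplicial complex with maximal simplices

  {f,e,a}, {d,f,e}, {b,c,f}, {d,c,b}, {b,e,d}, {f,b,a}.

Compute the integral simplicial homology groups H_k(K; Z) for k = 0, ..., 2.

H_0 = Z,  H_1 = Z,  H_2 = 0.

Take the total order a < b < c < d < e < f on the vertex set. Then K (dimension 2) consists of the simplices:

  0-simplices (6): a, b, c, d, e, f
  1-simplices (12): ab, ae, af, bc, bd, be, bf, cd, cf, de, df, ef
  2-simplices (6): abf, aef, bcd, bcf, bde, def

giving chain groups C_0 ≅ Z^6, C_1 ≅ Z^12, C_2 ≅ Z^6.

The boundary map ∂_1: C_1 → C_0 sends each edge [p,q] (with p < q) to q − p. For instance
  ∂be = e − b.
The resulting 6×12 matrix has rank 5, and its Smith normal form has invariant factors (1,1,1,1,1).

The boundary map ∂_2: C_2 → C_1 maps a triangle to the signed sum of its edges. For instance
  ∂aef = ef − af + ae,
  ∂bcd = cd − bd + bc.
As a 12×6 matrix over Z this has rank 6, with invariant factors (1,1,1,1,1,1).

Now H_k = ker ∂_k / im ∂_{k+1}, so:

  H_0: rank C_0 − rank ∂_1 = 6 − 5 = 1, and the invariant factors of ∂_1 are all 1, so H_0 = Z.
  H_1: rank ker ∂_1 − rank ∂_2 = (12 − 5) − 6 = 1, and the invariant factors of ∂_2 are all 1, so H_1 = Z.
  H_2: rank ker ∂_2 − rank ∂_3 = (6 − 6) − 0 = 0, and there is no ∂_3, so H_2 = 0.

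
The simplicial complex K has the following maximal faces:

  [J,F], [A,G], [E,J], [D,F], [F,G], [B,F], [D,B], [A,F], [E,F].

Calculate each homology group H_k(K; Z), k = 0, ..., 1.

We work with the vertex ordering A < B < D < E < F < G < J. The simplices of K, each written with vertices in increasing order, are:

  0-simplices (7): A, B, D, E, F, G, J
  1-simplices (9): AF, AG, BD, BF, DF, EF, EJ, FG, FJ

Hence C_0 ≅ Z^7, C_1 ≅ Z^9.

∂_1: C_1 → C_0 sends each edge [p,q] (with p < q) to q − p. For instance
  ∂BF = F − B.
This gives a 7×9 integer matrix of rank 6; reducing to Smith normal form yields diagonal entries (1,1,1,1,1,1).

Reading off H_k = ker ∂_k / im ∂_{k+1}:

  H_0: rank C_0 − rank ∂_1 = 7 − 6 = 1, and the invariant factors of ∂_1 are all 1, so H_0 ≅ Z.
  H_1: rank ker ∂_1 − rank ∂_2 = (9 − 6) − 0 = 3, and there is no ∂_2, so H_1 ≅ Z^3.

H_0 ≅ Z,  H_1 ≅ Z^3.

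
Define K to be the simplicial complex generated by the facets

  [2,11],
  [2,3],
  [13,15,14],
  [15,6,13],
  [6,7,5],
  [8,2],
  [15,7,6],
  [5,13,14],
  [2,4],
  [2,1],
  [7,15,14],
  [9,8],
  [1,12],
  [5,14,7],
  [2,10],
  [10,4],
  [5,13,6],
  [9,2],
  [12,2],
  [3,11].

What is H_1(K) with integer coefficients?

H_1 = Z^4.

Take the total order 1 < 2 < 3 < 4 < 5 < 6 < 7 < 8 < 9 < 10 < 11 < 12 < 13 < 14 < 15 on the vertex set. Then K (dimension 2) consists of the simplices:

  0-simplices (15): [1], [2], [3], [4], [5], [6], [7], [8], [9], [10], [11], [12], [13], [14], [15]
  1-simplices (24): (24 of them)
  2-simplices (8): [5,6,7], [5,6,13], [5,7,14], [5,13,14], [6,7,15], [6,13,15], [7,14,15], [13,14,15]

Hence C_0 ≅ Z^15, C_1 ≅ Z^24, C_2 ≅ Z^8.

∂_1: C_1 → C_0 is given by ∂[p,q] = [q] − [p].
This gives a 15×24 integer matrix of rank 13; reducing to Smith normal form yields diagonal entries (1,1,1,1,1,1,1,1,1,1,1,1,1).

∂_2: C_2 → C_1 maps a triangle to the signed sum of its edges. For instance
  ∂[7,14,15] = [14,15] − [7,15] + [7,14],
  ∂[6,7,15] = [7,15] − [6,15] + [6,7].
This gives a 24×8 integer matrix of rank 7; reducing to Smith normal form yields diagonal entries (1,1,1,1,1,1,1).

From H_k ≅ ker(∂_k) / im(∂_{k+1}) we obtain:

  H_1: rank ker ∂_1 − rank ∂_2 = (24 − 13) − 7 = 4, and the invariant factors of ∂_2 are all 1, so H_1 ≅ Z^4.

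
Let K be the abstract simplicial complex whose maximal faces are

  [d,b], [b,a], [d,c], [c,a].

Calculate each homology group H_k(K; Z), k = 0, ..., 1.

H_0 = Z,  H_1 = Z.

Order the vertices as a < b < c < d. Listing each simplex with vertices in this order, K has dimension 1 with simplices:

  0-simplices (4): a, b, c, d
  1-simplices (4): ab, ac, bd, cd

Hence C_0 ≅ Z^4, C_1 ≅ Z^4.

The boundary map ∂_1: C_1 → C_0 maps an edge to its endpoints' difference, ∂[p,q] = q − p.
The 4×4 boundary matrix has rank 3 and Smith normal form diag(1,1,1).

Reading off H_k = ker ∂_k / im ∂_{k+1}:

  H_0: rank C_0 − rank ∂_1 = 4 − 3 = 1, and the invariant factors of ∂_1 are all 1, so H_0 = Z.
  H_1: rank ker ∂_1 − rank ∂_2 = (4 − 3) − 0 = 1, and there is no ∂_2, so H_1 = Z.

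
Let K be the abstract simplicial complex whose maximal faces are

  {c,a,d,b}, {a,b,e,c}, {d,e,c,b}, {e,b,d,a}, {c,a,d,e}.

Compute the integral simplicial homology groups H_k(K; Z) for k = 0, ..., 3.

We work with the vertex ordering a < b < c < d < e. The simplices of K, each written with vertices in increasing order, are:

  0-simplices (5): a, b, c, d, e
  1-simplices (10): ab, ac, ad, ae, bc, bd, be, cd, ce, de
  2-simplices (10): abc, abd, abe, acd, ace, ade, bcd, bce, bde, cde
  3-simplices (5): abcd, abce, abde, acde, bcde

so the chain groups are C_0 ≅ Z^5, C_1 ≅ Z^10, C_2 ≅ Z^10, C_3 ≅ Z^5.

Boundary ∂_1: C_1 → C_0 is given by ∂[p,q] = [q] − [p]. For instance
  ∂bc = c − b.
As a 5×10 matrix over Z this has rank 4, with invariant factors (1,1,1,1).

Boundary ∂_2: C_2 → C_1 acts by ∂[p,q,r] = [q,r] − [p,r] + [p,q]. For instance
  ∂bcd = cd − bd + bc,
  ∂acd = cd − ad + ac.
The 10×10 boundary matrix has rank 6 and Smith normal form diag(1,1,1,1,1,1).

The boundary map ∂_3: C_3 → C_2 sends each 3-simplex σ to the alternating sum Σ_i (−1)^i (σ with its i-th vertex removed). For instance
  ∂acde = cde − ade + ace − acd,
  ∂abcd = bcd − acd + abd − abc.
As a 10×5 matrix over Z this has rank 4, with invariant factors (1,1,1,1).

Computing H_k = (kernel of ∂_k) / (image of ∂_{k+1}):

  H_0: rank C_0 − rank ∂_1 = 5 − 4 = 1, and the invariant factors of ∂_1 are all 1, so H_0 = Z.
  H_1: rank ker ∂_1 − rank ∂_2 = (10 − 4) − 6 = 0, and the invariant factors of ∂_2 are all 1, so H_1 = 0.
  H_2: rank ker ∂_2 − rank ∂_3 = (10 − 6) − 4 = 0, and the invariant factors of ∂_3 are all 1, so H_2 = 0.
  H_3: rank ker ∂_3 − rank ∂_4 = (5 − 4) − 0 = 1, and there is no ∂_4, so H_3 = Z.

H_0 ≅ Z,  H_1 = 0,  H_2 = 0,  H_3 ≅ Z.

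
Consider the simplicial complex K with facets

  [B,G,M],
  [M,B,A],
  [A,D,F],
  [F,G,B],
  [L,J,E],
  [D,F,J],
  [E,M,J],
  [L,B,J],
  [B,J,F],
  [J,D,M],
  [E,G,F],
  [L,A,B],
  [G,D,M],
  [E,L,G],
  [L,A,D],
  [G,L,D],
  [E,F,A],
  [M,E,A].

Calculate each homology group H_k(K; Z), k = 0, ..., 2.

Take the total order A < B < D < E < F < G < J < L < M on the vertex set. Then K (dimension 2) consists of the simplices:

  0-simplices (9): A, B, D, E, F, G, J, L, M
  1-simplices (27): AB, AD, AE, AF, AL, AM, BF, BG, BJ, BL, BM, DF, DG, DJ, DL, DM, EF, EG, EJ, EL, EM, FG, FJ, GL, GM, JL, JM
  2-simplices (18): ABL, ABM, ADF, ADL, AEF, AEM, BFG, BFJ, BGM, BJL, DFJ, DGL, DGM, DJM, EFG, EGL, EJL, EJM

Hence C_0 ≅ Z^9, C_1 ≅ Z^27, C_2 ≅ Z^18.

∂_1: C_1 → C_0 is given by ∂[p,q] = [q] − [p]. For instance
  ∂DJ = J − D.
This gives a 9×27 integer matrix of rank 8; reducing to Smith normal form yields diagonal entries (1,1,1,1,1,1,1,1).

The boundary map ∂_2: C_2 → C_1 maps a triangle to the signed sum of its edges. For instance
  ∂EJM = JM − EM + EJ,
  ∂DGM = GM − DM + DG.
As a 27×18 matrix over Z this has rank 17, with invariant factors (1,1,1,1,1,1,1,1,1,1,1,1,1,1,1,1,1).

Now H_k = ker ∂_k / im ∂_{k+1}, so:

  H_0: rank C_0 − rank ∂_1 = 9 − 8 = 1, and the invariant factors of ∂_1 are all 1, so H_0 ≅ Z.
  H_1: rank ker ∂_1 − rank ∂_2 = (27 − 8) − 17 = 2, and the invariant factors of ∂_2 are all 1, so H_1 ≅ Z^2.
  H_2: rank ker ∂_2 − rank ∂_3 = (18 − 17) − 0 = 1, and there is no ∂_3, so H_2 ≅ Z.

H_0 = Z,  H_1 = Z^2,  H_2 = Z.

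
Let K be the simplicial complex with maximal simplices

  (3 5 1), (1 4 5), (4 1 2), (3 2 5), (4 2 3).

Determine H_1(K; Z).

Fix the vertex order 1 < 2 < 3 < 4 < 5 and write every simplex with vertices in increasing order. Then dim K = 2 and the simplices of K are:

  0-simplices (5): [1], [2], [3], [4], [5]
  1-simplices (10): [1,2], [1,3], [1,4], [1,5], [2,3], [2,4], [2,5], [3,4], [3,5], [4,5]
  2-simplices (5): [1,2,4], [1,3,5], [1,4,5], [2,3,4], [2,3,5]

so the chain groups are C_0 ≅ Z^5, C_1 ≅ Z^10, C_2 ≅ Z^5.

Boundary ∂_1: C_1 → C_0 sends each edge [p,q] (with p < q) to q − p.
The resulting 5×10 matrix has rank 4, and its Smith normal form has invariant factors (1,1,1,1).

The boundary map ∂_2: C_2 → C_1 maps a triangle to the signed sum of its edges. For instance
  ∂[1,4,5] = [4,5] − [1,5] + [1,4],
  ∂[1,3,5] = [3,5] − [1,5] + [1,3].
This gives a 10×5 integer matrix of rank 5; reducing to Smith normal form yields diagonal entries (1,1,1,1,1).

Reading off H_k = ker ∂_k / im ∂_{k+1}:

  H_1: rank ker ∂_1 − rank ∂_2 = (10 − 4) − 5 = 1, and the invariant factors of ∂_2 are all 1, so H_1 = Z.

(K is a triangulation of the Möbius band.)

H_1 ≅ Z.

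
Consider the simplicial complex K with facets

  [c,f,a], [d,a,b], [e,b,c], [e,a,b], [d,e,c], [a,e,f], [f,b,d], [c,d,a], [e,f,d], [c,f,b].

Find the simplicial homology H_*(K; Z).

H_0 ≅ Z,  H_1 ≅ Z/2,  H_2 = 0.

We work with the vertex ordering a < b < c < d < e < f. The simplices of K, each written with vertices in increasing order, are:

  0-simplices (6): a, b, c, d, e, f
  1-simplices (15): ab, ac, ad, ae, af, bc, bd, be, bf, cd, ce, cf, de, df, ef
  2-simplices (10): abd, abe, acd, acf, aef, bce, bcf, bdf, cde, def

Hence C_0 ≅ Z^6, C_1 ≅ Z^15, C_2 ≅ Z^10.

∂_1: C_1 → C_0 is given by ∂[p,q] = [q] − [p]. For instance
  ∂ad = d − a.
The resulting 6×15 matrix has rank 5, and its Smith normal form has invariant factors (1,1,1,1,1).

The boundary map ∂_2: C_2 → C_1 sends each 2-simplex [p,q,r] to [q,r] − [p,r] + [p,q]. For instance
  ∂acd = cd − ad + ac,
  ∂bdf = df − bf + bd.
The 15×10 boundary matrix has rank 10 and Smith normal form diag(1,1,1,1,1,1,1,1,1,2).

Computing H_k = (kernel of ∂_k) / (image of ∂_{k+1}):

  H_0: rank C_0 − rank ∂_1 = 6 − 5 = 1, and the invariant factors of ∂_1 are all 1, so H_0 = Z.
  H_1: rank ker ∂_1 − rank ∂_2 = (15 − 5) − 10 = 0, and ∂_2 has invariant factor 2 > 1, so H_1 = Z/2.
  H_2: rank ker ∂_2 − rank ∂_3 = (10 − 10) − 0 = 0, and there is no ∂_3, so H_2 = 0.

As a check, the Euler characteristic is 6 − 15 + 10 = 1, which agrees with 1 − 0 + 0 = 1.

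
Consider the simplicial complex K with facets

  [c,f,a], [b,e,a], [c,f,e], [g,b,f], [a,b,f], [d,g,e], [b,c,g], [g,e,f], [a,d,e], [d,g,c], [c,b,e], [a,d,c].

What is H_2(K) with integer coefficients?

H_2 = 0.

K has 7 vertices, 18 edges, 12 triangles.
rank ∂_2 = 12, rank ∂_3 = 0 ⇒ b_2 = 12 − 12 − 0 = 0. So H_2 = 0.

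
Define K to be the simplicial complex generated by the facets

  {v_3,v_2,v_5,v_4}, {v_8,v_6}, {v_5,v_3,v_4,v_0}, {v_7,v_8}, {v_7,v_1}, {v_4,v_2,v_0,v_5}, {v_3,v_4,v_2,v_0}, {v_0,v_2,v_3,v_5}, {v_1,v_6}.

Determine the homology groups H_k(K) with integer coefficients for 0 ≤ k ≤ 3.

H_0 = Z^2,  H_1 = Z,  H_2 = 0,  H_3 = Z.

Fix the vertex order v_0 < v_1 < v_2 < v_3 < v_4 < v_5 < v_6 < v_7 < v_8 and write every simplex with vertices in increasing order. Then dim K = 3 and the simplices of K are:

  0-simplices (9): [v_0], [v_1], [v_2], [v_3], [v_4], [v_5], [v_6], [v_7], [v_8]
  1-simplices (14): [v_0,v_2], [v_0,v_3], [v_0,v_4], [v_0,v_5], [v_1,v_6], [v_1,v_7], [v_2,v_3], [v_2,v_4], [v_2,v_5], [v_3,v_4], [v_3,v_5], [v_4,v_5], [v_6,v_8], [v_7,v_8]
  2-simplices (10): [v_0,v_2,v_3], [v_0,v_2,v_4], [v_0,v_2,v_5], [v_0,v_3,v_4], [v_0,v_3,v_5], [v_0,v_4,v_5], [v_2,v_3,v_4], [v_2,v_3,v_5], [v_2,v_4,v_5], [v_3,v_4,v_5]
  3-simplices (5): [v_0,v_2,v_3,v_4], [v_0,v_2,v_3,v_5], [v_0,v_2,v_4,v_5], [v_0,v_3,v_4,v_5], [v_2,v_3,v_4,v_5]

giving chain groups C_0 ≅ Z^9, C_1 ≅ Z^14, C_2 ≅ Z^10, C_3 ≅ Z^5.

∂_1: C_1 → C_0 maps an edge to its endpoints' difference, ∂[p,q] = q − p.
As a 9×14 matrix over Z this has rank 7, with invariant factors (1,1,1,1,1,1,1).

The boundary map ∂_2: C_2 → C_1 maps a triangle to the signed sum of its edges. For instance
  ∂[v_0,v_3,v_5] = [v_3,v_5] − [v_0,v_5] + [v_0,v_3],
  ∂[v_2,v_4,v_5] = [v_4,v_5] − [v_2,v_5] + [v_2,v_4].
This gives a 14×10 integer matrix of rank 6; reducing to Smith normal form yields diagonal entries (1,1,1,1,1,1).

∂_3: C_3 → C_2 sends each 3-simplex σ to the alternating sum Σ_i (−1)^i (σ with its i-th vertex removed). For instance
  ∂[v_2,v_3,v_4,v_5] = [v_3,v_4,v_5] − [v_2,v_4,v_5] + [v_2,v_3,v_5] − [v_2,v_3,v_4],
  ∂[v_0,v_2,v_3,v_5] = [v_2,v_3,v_5] − [v_0,v_3,v_5] + [v_0,v_2,v_5] − [v_0,v_2,v_3].
As a 10×5 matrix over Z this has rank 4, with invariant factors (1,1,1,1).

From H_k ≅ ker(∂_k) / im(∂_{k+1}) we obtain:

  H_0: rank C_0 − rank ∂_1 = 9 − 7 = 2, and the invariant factors of ∂_1 are all 1, so H_0 = Z^2.
  H_1: rank ker ∂_1 − rank ∂_2 = (14 − 7) − 6 = 1, and the invariant factors of ∂_2 are all 1, so H_1 = Z.
  H_2: rank ker ∂_2 − rank ∂_3 = (10 − 6) − 4 = 0, and the invariant factors of ∂_3 are all 1, so H_2 = 0.
  H_3: rank ker ∂_3 − rank ∂_4 = (5 − 4) − 0 = 1, and there is no ∂_4, so H_3 = Z.

As a check, the Euler characteristic is 9 − 14 + 10 − 5 = 0, which agrees with 2 − 1 + 0 − 1 = 0.
(K is a triangulation of the disjoint union of the 3-sphere S^3 and the circle S^1.)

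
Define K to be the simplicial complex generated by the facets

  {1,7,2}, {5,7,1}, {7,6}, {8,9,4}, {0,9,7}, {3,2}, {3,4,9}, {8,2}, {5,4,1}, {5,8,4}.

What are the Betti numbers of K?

b_0 = 1, b_1 = 3, b_2 = 0.

Take the total order 0 < 1 < 2 < 3 < 4 < 5 < 6 < 7 < 8 < 9 on the vertex set. Then K (dimension 2) consists of the simplices:

  0-simplices (10): [0], [1], [2], [3], [4], [5], [6], [7], [8], [9]
  1-simplices (19): [0,7], [0,9], [1,2], [1,4], [1,5], [1,7], [2,3], [2,7], [2,8], [3,4], [3,9], [4,5], [4,8], [4,9], [5,7], [5,8], [6,7], [7,9], [8,9]
  2-simplices (7): [0,7,9], [1,2,7], [1,4,5], [1,5,7], [3,4,9], [4,5,8], [4,8,9]

so the chain groups are C_0 ≅ Z^10, C_1 ≅ Z^19, C_2 ≅ Z^7.

∂_1: C_1 → C_0 is given by ∂[p,q] = [q] − [p]. For instance
  ∂[3,9] = [9] − [3].
This gives a 10×19 integer matrix of rank 9; reducing to Smith normal form yields diagonal entries (1,1,1,1,1,1,1,1,1).

The boundary map ∂_2: C_2 → C_1 maps a triangle to the signed sum of its edges. For instance
  ∂[4,8,9] = [8,9] − [4,9] + [4,8],
  ∂[1,4,5] = [4,5] − [1,5] + [1,4].
The resulting 19×7 matrix has rank 7, and its Smith normal form has invariant factors (1,1,1,1,1,1,1).

From H_k ≅ ker(∂_k) / im(∂_{k+1}) we obtain:

  H_0: rank C_0 − rank ∂_1 = 10 − 9 = 1, and the invariant factors of ∂_1 are all 1, so H_0 ≅ Z.
  H_1: rank ker ∂_1 − rank ∂_2 = (19 − 9) − 7 = 3, and the invariant factors of ∂_2 are all 1, so H_1 ≅ Z^3.
  H_2: rank ker ∂_2 − rank ∂_3 = (7 − 7) − 0 = 0, and there is no ∂_3, so H_2 ≅ 0.

As a check, the Euler characteristic is 10 − 19 + 7 = -2, which agrees with 1 − 3 + 0 = -2.

Hence the Betti numbers are b_0 = 1, b_1 = 3, b_2 = 0.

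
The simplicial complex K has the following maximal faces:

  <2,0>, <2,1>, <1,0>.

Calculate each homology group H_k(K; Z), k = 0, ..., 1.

Order the vertices as 0 < 1 < 2. Listing each simplex with vertices in this order, K has dimension 1 with simplices:

  0-simplices (3): [0], [1], [2]
  1-simplices (3): [0,1], [0,2], [1,2]

so the chain groups are C_0 ≅ Z^3, C_1 ≅ Z^3.

The boundary map ∂_1: C_1 → C_0 is given by ∂[p,q] = [q] − [p]. For instance
  ∂[0,2] = [2] − [0].
This gives a 3×3 integer matrix of rank 2; reducing to Smith normal form yields diagonal entries (1,1).

Computing H_k = (kernel of ∂_k) / (image of ∂_{k+1}):

  H_0: rank C_0 − rank ∂_1 = 3 − 2 = 1, and the invariant factors of ∂_1 are all 1, so H_0 = Z.
  H_1: rank ker ∂_1 − rank ∂_2 = (3 − 2) − 0 = 1, and there is no ∂_2, so H_1 = Z.

H_0 = Z,  H_1 = Z.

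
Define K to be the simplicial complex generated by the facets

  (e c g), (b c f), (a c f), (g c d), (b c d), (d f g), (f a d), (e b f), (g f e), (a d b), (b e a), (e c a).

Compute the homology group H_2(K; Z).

H_2 = 0.

Take the total order a < b < c < d < e < f < g on the vertex set. Then K (dimension 2) consists of the simplices:

  0-simplices (7): a, b, c, d, e, f, g
  1-simplices (18): ab, ac, ad, ae, af, bc, bd, be, bf, cd, ce, cf, cg, df, dg, ef, eg, fg
  2-simplices (12): abd, abe, ace, acf, adf, bcd, bcf, bef, cdg, ceg, dfg, efg

so the chain groups are C_0 ≅ Z^7, C_1 ≅ Z^18, C_2 ≅ Z^12.

∂_1: C_1 → C_0 sends each edge [p,q] (with p < q) to q − p. For instance
  ∂fg = g − f.
The resulting 7×18 matrix has rank 6, and its Smith normal form has invariant factors (1,1,1,1,1,1).

∂_2: C_2 → C_1 sends each 2-simplex [p,q,r] to [q,r] − [p,r] + [p,q]. For instance
  ∂cdg = dg − cg + cd,
  ∂efg = fg − eg + ef.
As a 18×12 matrix over Z this has rank 12, with invariant factors (1,1,1,1,1,1,1,1,1,1,1,2).

Now H_k = ker ∂_k / im ∂_{k+1}, so:

  H_2: rank ker ∂_2 − rank ∂_3 = (12 − 12) − 0 = 0, and there is no ∂_3, so H_2 = 0.

(K is a triangulation of the real projective plane RP^2.)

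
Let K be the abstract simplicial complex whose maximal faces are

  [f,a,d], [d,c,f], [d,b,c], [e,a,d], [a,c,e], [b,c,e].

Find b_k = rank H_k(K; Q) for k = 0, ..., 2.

Fix the vertex order a < b < c < d < e < f and write every simplex with vertices in increasing order. Then dim K = 2 and the simplices of K are:

  0-simplices (6): a, b, c, d, e, f
  1-simplices (12): ac, ad, ae, af, bc, bd, be, cd, ce, cf, de, df
  2-simplices (6): ace, ade, adf, bcd, bce, cdf

giving chain groups C_0 ≅ Z^6, C_1 ≅ Z^12, C_2 ≅ Z^6.

The boundary map ∂_1: C_1 → C_0 maps an edge to its endpoints' difference, ∂[p,q] = q − p.
As a 6×12 matrix over Z this has rank 5, with invariant factors (1,1,1,1,1).

Boundary ∂_2: C_2 → C_1 acts by ∂[p,q,r] = [q,r] − [p,r] + [p,q]. For instance
  ∂bcd = cd − bd + bc,
  ∂ade = de − ae + ad.
This gives a 12×6 integer matrix of rank 6; reducing to Smith normal form yields diagonal entries (1,1,1,1,1,1).

Now H_k = ker ∂_k / im ∂_{k+1}, so:

  H_0: rank C_0 − rank ∂_1 = 6 − 5 = 1, and the invariant factors of ∂_1 are all 1, so H_0 ≅ Z.
  H_1: rank ker ∂_1 − rank ∂_2 = (12 − 5) − 6 = 1, and the invariant factors of ∂_2 are all 1, so H_1 ≅ Z.
  H_2: rank ker ∂_2 − rank ∂_3 = (6 − 6) − 0 = 0, and there is no ∂_3, so H_2 ≅ 0.

Hence the Betti numbers are b_0 = 1, b_1 = 1, b_2 = 0.

b_0 = 1, b_1 = 1, b_2 = 0.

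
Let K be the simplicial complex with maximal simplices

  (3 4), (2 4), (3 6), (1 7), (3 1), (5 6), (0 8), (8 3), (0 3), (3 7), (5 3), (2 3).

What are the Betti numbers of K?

b_0 = 1, b_1 = 4.

K has 9 vertices, 12 edges.
rank ∂_0 = 0, rank ∂_1 = 8 ⇒ b_0 = 9 − 0 − 8 = 1; all invariant factors of ∂_1 are 1 so no torsion. So H_0 = Z.
rank ∂_1 = 8, rank ∂_2 = 0 ⇒ b_1 = 12 − 8 − 0 = 4. So H_1 = Z^4.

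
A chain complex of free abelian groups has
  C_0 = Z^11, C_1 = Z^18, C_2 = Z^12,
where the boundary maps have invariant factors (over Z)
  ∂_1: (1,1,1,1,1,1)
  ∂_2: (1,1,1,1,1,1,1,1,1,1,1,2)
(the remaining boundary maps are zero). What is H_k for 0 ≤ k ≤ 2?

H_0: b_0 = 11 − 0 − 6 = 5; torsion from ∂_1 factors > 1: none. So H_0 ≅ Z^5.
H_1: b_1 = 18 − 6 − 12 = 0; torsion from ∂_2 factors > 1: [2]. So H_1 ≅ Z/2Z.
H_2: b_2 = 12 − 12 − 0 = 0; torsion from ∂_3 factors > 1: none. So H_2 ≅ 0.

H_0 ≅ Z^5,  H_1 ≅ Z/2Z,  H_2 = 0.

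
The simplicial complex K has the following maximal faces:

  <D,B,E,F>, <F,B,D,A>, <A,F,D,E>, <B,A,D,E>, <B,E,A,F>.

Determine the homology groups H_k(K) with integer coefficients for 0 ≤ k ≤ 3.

H_0 ≅ Z,  H_1 = 0,  H_2 = 0,  H_3 ≅ Z.

Order the vertices as A < B < D < E < F. Listing each simplex with vertices in this order, K has dimension 3 with simplices:

  0-simplices (5): A, B, D, E, F
  1-simplices (10): AB, AD, AE, AF, BD, BE, BF, DE, DF, EF
  2-simplices (10): ABD, ABE, ABF, ADE, ADF, AEF, BDE, BDF, BEF, DEF
  3-simplices (5): ABDE, ABDF, ABEF, ADEF, BDEF

so the chain groups are C_0 ≅ Z^5, C_1 ≅ Z^10, C_2 ≅ Z^10, C_3 ≅ Z^5.

∂_1: C_1 → C_0 maps an edge to its endpoints' difference, ∂[p,q] = q − p.
The resulting 5×10 matrix has rank 4, and its Smith normal form has invariant factors (1,1,1,1).

∂_2: C_2 → C_1 sends each 2-simplex [p,q,r] to [q,r] − [p,r] + [p,q]. For instance
  ∂ABF = BF − AF + AB,
  ∂DEF = EF − DF + DE.
As a 10×10 matrix over Z this has rank 6, with invariant factors (1,1,1,1,1,1).

Boundary ∂_3: C_3 → C_2 sends each 3-simplex σ to the alternating sum Σ_i (−1)^i (σ with its i-th vertex removed). For instance
  ∂ABEF = BEF − AEF + ABF − ABE,
  ∂ABDE = BDE − ADE + ABE − ABD.
This gives a 10×5 integer matrix of rank 4; reducing to Smith normal form yields diagonal entries (1,1,1,1).

Now H_k = ker ∂_k / im ∂_{k+1}, so:

  H_0: rank C_0 − rank ∂_1 = 5 − 4 = 1, and the invariant factors of ∂_1 are all 1, so H_0 ≅ Z.
  H_1: rank ker ∂_1 − rank ∂_2 = (10 − 4) − 6 = 0, and the invariant factors of ∂_2 are all 1, so H_1 ≅ 0.
  H_2: rank ker ∂_2 − rank ∂_3 = (10 − 6) − 4 = 0, and the invariant factors of ∂_3 are all 1, so H_2 ≅ 0.
  H_3: rank ker ∂_3 − rank ∂_4 = (5 − 4) − 0 = 1, and there is no ∂_4, so H_3 ≅ Z.

(K is a triangulation of the 3-sphere S^3.)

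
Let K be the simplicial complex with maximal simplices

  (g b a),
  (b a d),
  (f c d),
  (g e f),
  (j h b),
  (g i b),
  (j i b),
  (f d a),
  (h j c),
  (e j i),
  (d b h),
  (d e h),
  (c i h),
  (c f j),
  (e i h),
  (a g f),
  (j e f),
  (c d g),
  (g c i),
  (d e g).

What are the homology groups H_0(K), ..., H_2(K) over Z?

Order the vertices as a < b < c < d < e < f < g < h < i < j. Listing each simplex with vertices in this order, K has dimension 2 with simplices:

  0-simplices (10): a, b, c, d, e, f, g, h, i, j
  1-simplices (30): ab, ad, af, ag, bd, bg, bh, bi, bj, cd, cf, cg, ch, ci, cj, de, df, dg, dh, ef, eg, eh, ei, ej, fg, fj, gi, hi, hj, ij
  2-simplices (20): abd, abg, adf, afg, bdh, bgi, bhj, bij, cdf, cdg, cfj, cgi, chi, chj, deg, deh, efg, efj, ehi, eij

so the chain groups are C_0 ≅ Z^10, C_1 ≅ Z^30, C_2 ≅ Z^20.

Boundary ∂_1: C_1 → C_0 is given by ∂[p,q] = [q] − [p]. For instance
  ∂eg = g − e.
This gives a 10×30 integer matrix of rank 9; reducing to Smith normal form yields diagonal entries (1,1,1,1,1,1,1,1,1).

∂_2: C_2 → C_1 acts by ∂[p,q,r] = [q,r] − [p,r] + [p,q]. For instance
  ∂efj = fj − ej + ef,
  ∂adf = df − af + ad.
This gives a 30×20 integer matrix of rank 20; reducing to Smith normal form yields diagonal entries (1,1,1,1,1,1,1,1,1,1,1,1,1,1,1,1,1,1,1,2).

Reading off H_k = ker ∂_k / im ∂_{k+1}:

  H_0: rank C_0 − rank ∂_1 = 10 − 9 = 1, and the invariant factors of ∂_1 are all 1, so H_0 ≅ Z.
  H_1: rank ker ∂_1 − rank ∂_2 = (30 − 9) − 20 = 1, and ∂_2 has invariant factor 2 > 1, so H_1 ≅ Z ⊕ Z_2.
  H_2: rank ker ∂_2 − rank ∂_3 = (20 − 20) − 0 = 0, and there is no ∂_3, so H_2 ≅ 0.

(K is a triangulation of the Klein bottle.)

H_0 = Z,  H_1 = Z ⊕ Z_2,  H_2 = 0.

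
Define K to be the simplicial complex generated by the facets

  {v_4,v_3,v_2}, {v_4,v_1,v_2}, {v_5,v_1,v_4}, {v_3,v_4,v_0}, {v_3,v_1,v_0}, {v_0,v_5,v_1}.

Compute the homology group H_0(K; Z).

H_0 = Z.

Order the vertices as v_0 < v_1 < v_2 < v_3 < v_4 < v_5. Listing each simplex with vertices in this order, K has dimension 2 with simplices:

  0-simplices (6): [v_0], [v_1], [v_2], [v_3], [v_4], [v_5]
  1-simplices (12): [v_0,v_1], [v_0,v_3], [v_0,v_4], [v_0,v_5], [v_1,v_2], [v_1,v_3], [v_1,v_4], [v_1,v_5], [v_2,v_3], [v_2,v_4], [v_3,v_4], [v_4,v_5]
  2-simplices (6): [v_0,v_1,v_3], [v_0,v_1,v_5], [v_0,v_3,v_4], [v_1,v_2,v_4], [v_1,v_4,v_5], [v_2,v_3,v_4]

giving chain groups C_0 ≅ Z^6, C_1 ≅ Z^12, C_2 ≅ Z^6.

The boundary map ∂_1: C_1 → C_0 maps an edge to its endpoints' difference, ∂[p,q] = q − p. For instance
  ∂[v_0,v_4] = [v_4] − [v_0].
This gives a 6×12 integer matrix of rank 5; reducing to Smith normal form yields diagonal entries (1,1,1,1,1).

∂_2: C_2 → C_1 sends each 2-simplex [p,q,r] to [q,r] − [p,r] + [p,q]. For instance
  ∂[v_0,v_3,v_4] = [v_3,v_4] − [v_0,v_4] + [v_0,v_3],
  ∂[v_0,v_1,v_3] = [v_1,v_3] − [v_0,v_3] + [v_0,v_1].
As a 12×6 matrix over Z this has rank 6, with invariant factors (1,1,1,1,1,1).

Now H_k = ker ∂_k / im ∂_{k+1}, so:

  H_0: rank C_0 − rank ∂_1 = 6 − 5 = 1, and the invariant factors of ∂_1 are all 1, so H_0 ≅ Z.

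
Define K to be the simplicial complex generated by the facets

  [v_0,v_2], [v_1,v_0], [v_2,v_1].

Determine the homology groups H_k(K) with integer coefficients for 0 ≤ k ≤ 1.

K has 3 vertices, 3 edges.
rank ∂_0 = 0, rank ∂_1 = 2 ⇒ b_0 = 3 − 0 − 2 = 1; all invariant factors of ∂_1 are 1 so no torsion. So H_0 = Z.
rank ∂_1 = 2, rank ∂_2 = 0 ⇒ b_1 = 3 − 2 − 0 = 1. So H_1 = Z.

H_0 = Z,  H_1 = Z.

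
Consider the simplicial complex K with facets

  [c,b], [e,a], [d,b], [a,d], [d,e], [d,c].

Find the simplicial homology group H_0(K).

H_0 = Z.

We work with the vertex ordering a < b < c < d < e. The simplices of K, each written with vertices in increasing order, are:

  0-simplices (5): a, b, c, d, e
  1-simplices (6): ad, ae, bc, bd, cd, de

Hence C_0 ≅ Z^5, C_1 ≅ Z^6.

The boundary map ∂_1: C_1 → C_0 is given by ∂[p,q] = [q] − [p]. For instance
  ∂ad = d − a.
The resulting 5×6 matrix has rank 4, and its Smith normal form has invariant factors (1,1,1,1).

Reading off H_k = ker ∂_k / im ∂_{k+1}:

  H_0: rank C_0 − rank ∂_1 = 5 − 4 = 1, and the invariant factors of ∂_1 are all 1, so H_0 ≅ Z.

(K is a triangulation of a wedge of 2 circles.)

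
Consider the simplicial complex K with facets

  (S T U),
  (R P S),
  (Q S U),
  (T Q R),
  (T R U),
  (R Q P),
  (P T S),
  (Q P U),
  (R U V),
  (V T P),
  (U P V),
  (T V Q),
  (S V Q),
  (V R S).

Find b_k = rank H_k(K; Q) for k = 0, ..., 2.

b_0 = 1, b_1 = 2, b_2 = 1.

Fix the vertex order P < Q < R < S < T < U < V and write every simplex with vertices in increasing order. Then dim K = 2 and the simplices of K are:

  0-simplices (7): P, Q, R, S, T, U, V
  1-simplices (21): PQ, PR, PS, PT, PU, PV, QR, QS, QT, QU, QV, RS, RT, RU, RV, ST, SU, SV, TU, TV, UV
  2-simplices (14): PQR, PQU, PRS, PST, PTV, PUV, QRT, QSU, QSV, QTV, RSV, RTU, RUV, STU

giving chain groups C_0 ≅ Z^7, C_1 ≅ Z^21, C_2 ≅ Z^14.

The boundary map ∂_1: C_1 → C_0 is given by ∂[p,q] = [q] − [p]. For instance
  ∂TV = V − T.
As a 7×21 matrix over Z this has rank 6, with invariant factors (1,1,1,1,1,1).

∂_2: C_2 → C_1 acts by ∂[p,q,r] = [q,r] − [p,r] + [p,q]. For instance
  ∂PST = ST − PT + PS,
  ∂PRS = RS − PS + PR.
The resulting 21×14 matrix has rank 13, and its Smith normal form has invariant factors (1,1,1,1,1,1,1,1,1,1,1,1,1).

Now H_k = ker ∂_k / im ∂_{k+1}, so:

  H_0: rank C_0 − rank ∂_1 = 7 − 6 = 1, and the invariant factors of ∂_1 are all 1, so H_0 ≅ Z.
  H_1: rank ker ∂_1 − rank ∂_2 = (21 − 6) − 13 = 2, and the invariant factors of ∂_2 are all 1, so H_1 ≅ Z^2.
  H_2: rank ker ∂_2 − rank ∂_3 = (14 − 13) − 0 = 1, and there is no ∂_3, so H_2 ≅ Z.

As a check, the Euler characteristic is 7 − 21 + 14 = 0, which agrees with 1 − 2 + 1 = 0.
(K is a triangulation of the torus T^2.)

Hence the Betti numbers are b_0 = 1, b_1 = 2, b_2 = 1.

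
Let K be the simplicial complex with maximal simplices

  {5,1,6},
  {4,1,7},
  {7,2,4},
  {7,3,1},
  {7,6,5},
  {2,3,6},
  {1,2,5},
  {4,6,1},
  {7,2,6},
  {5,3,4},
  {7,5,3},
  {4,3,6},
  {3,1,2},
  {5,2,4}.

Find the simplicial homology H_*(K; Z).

Fix the vertex order 1 < 2 < 3 < 4 < 5 < 6 < 7 and write every simplex with vertices in increasing order. Then dim K = 2 and the simplices of K are:

  0-simplices (7): [1], [2], [3], [4], [5], [6], [7]
  1-simplices (21): [1,2], [1,3], [1,4], [1,5], [1,6], [1,7], [2,3], [2,4], [2,5], [2,6], [2,7], [3,4], [3,5], [3,6], [3,7], [4,5], [4,6], [4,7], [5,6], [5,7], [6,7]
  2-simplices (14): [1,2,3], [1,2,5], [1,3,7], [1,4,6], [1,4,7], [1,5,6], [2,3,6], [2,4,5], [2,4,7], [2,6,7], [3,4,5], [3,4,6], [3,5,7], [5,6,7]

giving chain groups C_0 ≅ Z^7, C_1 ≅ Z^21, C_2 ≅ Z^14.

The boundary map ∂_1: C_1 → C_0 sends each edge [p,q] (with p < q) to q − p. For instance
  ∂[2,5] = [5] − [2].
The resulting 7×21 matrix has rank 6, and its Smith normal form has invariant factors (1,1,1,1,1,1).

∂_2: C_2 → C_1 maps a triangle to the signed sum of its edges. For instance
  ∂[1,3,7] = [3,7] − [1,7] + [1,3],
  ∂[1,5,6] = [5,6] − [1,6] + [1,5].
This gives a 21×14 integer matrix of rank 13; reducing to Smith normal form yields diagonal entries (1,1,1,1,1,1,1,1,1,1,1,1,1).

Reading off H_k = ker ∂_k / im ∂_{k+1}:

  H_0: rank C_0 − rank ∂_1 = 7 − 6 = 1, and the invariant factors of ∂_1 are all 1, so H_0 ≅ Z.
  H_1: rank ker ∂_1 − rank ∂_2 = (21 − 6) − 13 = 2, and the invariant factors of ∂_2 are all 1, so H_1 ≅ Z^2.
  H_2: rank ker ∂_2 − rank ∂_3 = (14 − 13) − 0 = 1, and there is no ∂_3, so H_2 ≅ Z.

(K is a triangulation of the torus T^2.)

H_0 ≅ Z,  H_1 ≅ Z^2,  H_2 ≅ Z.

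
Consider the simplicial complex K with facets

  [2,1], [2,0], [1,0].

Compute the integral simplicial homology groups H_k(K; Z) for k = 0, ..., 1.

H_0 = Z,  H_1 = Z.

Order the vertices as 0 < 1 < 2. Listing each simplex with vertices in this order, K has dimension 1 with simplices:

  0-simplices (3): [0], [1], [2]
  1-simplices (3): [0,1], [0,2], [1,2]

so the chain groups are C_0 ≅ Z^3, C_1 ≅ Z^3.

Boundary ∂_1: C_1 → C_0 sends each edge [p,q] (with p < q) to q − p. For instance
  ∂[1,2] = [2] − [1].
The resulting 3×3 matrix has rank 2, and its Smith normal form has invariant factors (1,1).

Computing H_k = (kernel of ∂_k) / (image of ∂_{k+1}):

  H_0: rank C_0 − rank ∂_1 = 3 − 2 = 1, and the invariant factors of ∂_1 are all 1, so H_0 = Z.
  H_1: rank ker ∂_1 − rank ∂_2 = (3 − 2) − 0 = 1, and there is no ∂_2, so H_1 = Z.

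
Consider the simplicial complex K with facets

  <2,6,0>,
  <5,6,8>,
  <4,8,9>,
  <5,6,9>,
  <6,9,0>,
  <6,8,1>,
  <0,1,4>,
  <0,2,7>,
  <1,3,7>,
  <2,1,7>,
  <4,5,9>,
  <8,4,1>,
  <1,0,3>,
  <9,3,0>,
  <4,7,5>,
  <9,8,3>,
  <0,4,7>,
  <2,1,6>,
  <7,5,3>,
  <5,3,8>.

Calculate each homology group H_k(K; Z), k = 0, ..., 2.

H_0 = Z,  H_1 = Z ⊕ Z/2,  H_2 = 0.

K has 10 vertices, 30 edges, 20 triangles.
rank ∂_0 = 0, rank ∂_1 = 9 ⇒ b_0 = 10 − 0 − 9 = 1; all invariant factors of ∂_1 are 1 so no torsion. So H_0 ≅ Z.
rank ∂_1 = 9, rank ∂_2 = 20 ⇒ b_1 = 30 − 9 − 20 = 1; ∂_2 has invariant factor(s) [2] giving torsion. So H_1 ≅ Z ⊕ Z/2.
rank ∂_2 = 20, rank ∂_3 = 0 ⇒ b_2 = 20 − 20 − 0 = 0. So H_2 ≅ 0.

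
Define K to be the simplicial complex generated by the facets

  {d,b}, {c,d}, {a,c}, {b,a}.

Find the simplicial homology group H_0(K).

H_0 = Z.

Order the vertices as a < b < c < d. Listing each simplex with vertices in this order, K has dimension 1 with simplices:

  0-simplices (4): a, b, c, d
  1-simplices (4): ab, ac, bd, cd

giving chain groups C_0 ≅ Z^4, C_1 ≅ Z^4.

Boundary ∂_1: C_1 → C_0 maps an edge to its endpoints' difference, ∂[p,q] = q − p.
This gives a 4×4 integer matrix of rank 3; reducing to Smith normal form yields diagonal entries (1,1,1).

From H_k ≅ ker(∂_k) / im(∂_{k+1}) we obtain:

  H_0: rank C_0 − rank ∂_1 = 4 − 3 = 1, and the invariant factors of ∂_1 are all 1, so H_0 ≅ Z.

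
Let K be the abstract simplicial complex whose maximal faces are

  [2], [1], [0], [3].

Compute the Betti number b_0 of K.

b_0 = 4.

K has 4 vertices.
rank ∂_0 = 0, rank ∂_1 = 0 ⇒ b_0 = 4 − 0 − 0 = 4. So H_0 ≅ Z^4.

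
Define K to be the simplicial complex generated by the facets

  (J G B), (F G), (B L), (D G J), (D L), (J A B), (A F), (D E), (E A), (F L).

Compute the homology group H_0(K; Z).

Order the vertices as A < B < D < E < F < G < J < L. Listing each simplex with vertices in this order, K has dimension 2 with simplices:

  0-simplices (8): A, B, D, E, F, G, J, L
  1-simplices (14): AB, AE, AF, AJ, BG, BJ, BL, DE, DG, DJ, DL, FG, FL, GJ
  2-simplices (3): ABJ, BGJ, DGJ

giving chain groups C_0 ≅ Z^8, C_1 ≅ Z^14, C_2 ≅ Z^3.

∂_1: C_1 → C_0 is given by ∂[p,q] = [q] − [p].
The 8×14 boundary matrix has rank 7 and Smith normal form diag(1,1,1,1,1,1,1).

Boundary ∂_2: C_2 → C_1 sends each 2-simplex [p,q,r] to [q,r] − [p,r] + [p,q]. For instance
  ∂DGJ = GJ − DJ + DG,
  ∂BGJ = GJ − BJ + BG.
The resulting 14×3 matrix has rank 3, and its Smith normal form has invariant factors (1,1,1).

From H_k ≅ ker(∂_k) / im(∂_{k+1}) we obtain:

  H_0: rank C_0 − rank ∂_1 = 8 − 7 = 1, and the invariant factors of ∂_1 are all 1, so H_0 = Z.

H_0 ≅ Z.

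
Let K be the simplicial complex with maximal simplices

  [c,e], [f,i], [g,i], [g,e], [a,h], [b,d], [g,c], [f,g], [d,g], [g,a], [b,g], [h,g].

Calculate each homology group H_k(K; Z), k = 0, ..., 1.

H_0 = Z,  H_1 = Z^4.

K has 9 vertices, 12 edges.
rank ∂_0 = 0, rank ∂_1 = 8 ⇒ b_0 = 9 − 0 − 8 = 1; all invariant factors of ∂_1 are 1 so no torsion. So H_0 = Z.
rank ∂_1 = 8, rank ∂_2 = 0 ⇒ b_1 = 12 − 8 − 0 = 4. So H_1 = Z^4.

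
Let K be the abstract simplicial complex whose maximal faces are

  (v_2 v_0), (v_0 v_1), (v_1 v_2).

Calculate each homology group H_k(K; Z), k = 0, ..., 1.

H_0 = Z,  H_1 = Z.

We work with the vertex ordering v_0 < v_1 < v_2. The simplices of K, each written with vertices in increasing order, are:

  0-simplices (3): [v_0], [v_1], [v_2]
  1-simplices (3): [v_0,v_1], [v_0,v_2], [v_1,v_2]

Hence C_0 ≅ Z^3, C_1 ≅ Z^3.

Boundary ∂_1: C_1 → C_0 is given by ∂[p,q] = [q] − [p].
The 3×3 boundary matrix has rank 2 and Smith normal form diag(1,1).

From H_k ≅ ker(∂_k) / im(∂_{k+1}) we obtain:

  H_0: rank C_0 − rank ∂_1 = 3 − 2 = 1, and the invariant factors of ∂_1 are all 1, so H_0 ≅ Z.
  H_1: rank ker ∂_1 − rank ∂_2 = (3 − 2) − 0 = 1, and there is no ∂_2, so H_1 ≅ Z.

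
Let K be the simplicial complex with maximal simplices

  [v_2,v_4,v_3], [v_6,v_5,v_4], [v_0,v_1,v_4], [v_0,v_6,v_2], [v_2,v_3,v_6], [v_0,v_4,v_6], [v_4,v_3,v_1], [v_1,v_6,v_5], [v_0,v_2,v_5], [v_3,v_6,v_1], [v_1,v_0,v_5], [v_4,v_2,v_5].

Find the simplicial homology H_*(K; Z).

We work with the vertex ordering v_0 < v_1 < v_2 < v_3 < v_4 < v_5 < v_6. The simplices of K, each written with vertices in increasing order, are:

  0-simplices (7): [v_0], [v_1], [v_2], [v_3], [v_4], [v_5], [v_6]
  1-simplices (18): (18 of them)
  2-simplices (12): (12 of them)

so the chain groups are C_0 ≅ Z^7, C_1 ≅ Z^18, C_2 ≅ Z^12.

∂_1: C_1 → C_0 is given by ∂[p,q] = [q] − [p]. For instance
  ∂[v_4,v_5] = [v_5] − [v_4].
The resulting 7×18 matrix has rank 6, and its Smith normal form has invariant factors (1,1,1,1,1,1).

The boundary map ∂_2: C_2 → C_1 sends each 2-simplex [p,q,r] to [q,r] − [p,r] + [p,q]. For instance
  ∂[v_0,v_1,v_5] = [v_1,v_5] − [v_0,v_5] + [v_0,v_1],
  ∂[v_0,v_4,v_6] = [v_4,v_6] − [v_0,v_6] + [v_0,v_4].
The resulting 18×12 matrix has rank 12, and its Smith normal form has invariant factors (1,1,1,1,1,1,1,1,1,1,1,2).

Now H_k = ker ∂_k / im ∂_{k+1}, so:

  H_0: rank C_0 − rank ∂_1 = 7 − 6 = 1, and the invariant factors of ∂_1 are all 1, so H_0 = Z.
  H_1: rank ker ∂_1 − rank ∂_2 = (18 − 6) − 12 = 0, and ∂_2 has invariant factor 2 > 1, so H_1 = Z/2.
  H_2: rank ker ∂_2 − rank ∂_3 = (12 − 12) − 0 = 0, and there is no ∂_3, so H_2 = 0.

As a check, the Euler characteristic is 7 − 18 + 12 = 1, which agrees with 1 − 0 + 0 = 1.

H_0 = Z,  H_1 = Z/2,  H_2 = 0.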